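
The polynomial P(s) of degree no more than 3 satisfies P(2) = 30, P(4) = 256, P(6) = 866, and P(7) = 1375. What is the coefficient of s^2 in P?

Write P(s) = as^3 + bs^2 + cs + d. Substituting each data point gives a linear system:
  8a + 4b + 2c + d = 30
  64a + 16b + 4c + d = 256
  216a + 36b + 6c + d = 866
  343a + 49b + 7c + d = 1375
Solving the system yields a = 4, b = 0, c = 1, d = -4.
So P(s) = 4s^3 + s - 4.
The coefficient of s^2 is 0.

0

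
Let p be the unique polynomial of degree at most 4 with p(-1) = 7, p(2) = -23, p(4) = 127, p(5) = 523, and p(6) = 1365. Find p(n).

p(n) = 2n^4 - 5n^3 - 4n^2 - n + 3

Write p(n) = an^4 + bn^3 + cn^2 + dn + e. Substituting each data point gives a linear system:
  a - b + c - d + e = 7
  16a + 8b + 4c + 2d + e = -23
  256a + 64b + 16c + 4d + e = 127
  625a + 125b + 25c + 5d + e = 523
  1296a + 216b + 36c + 6d + e = 1365
Solving the system yields a = 2, b = -5, c = -4, d = -1, e = 3.
So p(n) = 2n^4 - 5n^3 - 4n^2 - n + 3.
Check: p(-1) = 7. ✓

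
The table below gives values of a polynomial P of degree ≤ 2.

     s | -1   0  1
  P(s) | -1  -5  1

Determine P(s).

P(s) = 5s^2 + s - 5

Using the Lagrange interpolation formula with nodes -1, 0, 1:
  L_0(s) = s(s - 1) / 2
  L_1(s) = (s + 1)(s - 1) / -1
  L_2(s) = (s + 1)s / 2
Then P(s) = -1·L_0(s) - 5·L_1(s) + 1·L_2(s).
Expanding and collecting terms gives P(s) = 5s^2 + s - 5.
Check: P(-1) = -1. ✓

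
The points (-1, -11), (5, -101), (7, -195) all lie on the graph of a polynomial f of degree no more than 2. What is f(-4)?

-74

Write f(u) = au^2 + bu + c. Substituting each data point gives a linear system:
  a - b + c = -11
  25a + 5b + c = -101
  49a + 7b + c = -195
Solving the system yields a = -4, b = 1, c = -6.
So f(u) = -4u^2 + u - 6.
Then f(-4) = -74.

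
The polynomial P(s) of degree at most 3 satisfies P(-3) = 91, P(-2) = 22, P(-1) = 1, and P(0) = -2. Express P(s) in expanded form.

P(s) = -5s^3 - 6s^2 - 4s - 2

Using the Lagrange interpolation formula with nodes -3, -2, -1, 0:
  L_0(s) = (s + 2)(s + 1)s / -6
  L_1(s) = (s + 3)(s + 1)s / 2
  L_2(s) = (s + 3)(s + 2)s / -2
  L_3(s) = (s + 3)(s + 2)(s + 1) / 6
Then P(s) = 91·L_0(s) + 22·L_1(s) + 1·L_2(s) - 2·L_3(s).
Expanding and collecting terms gives P(s) = -5s^3 - 6s^2 - 4s - 2.
Check: P(-1) = 1. ✓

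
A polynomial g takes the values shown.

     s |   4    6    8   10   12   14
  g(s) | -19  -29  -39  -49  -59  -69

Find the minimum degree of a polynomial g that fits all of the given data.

1

Forward differences of the values at s = 4, 6, 8, 10, 12, 14:
  g  : -19  -29  -39  -49  -59  -69
  Δ  : -10  -10  -10  -10  -10
  Δ^2: 0  0  0  0
  Δ^3: 0  0  0
  Δ^4: 0  0
  Δ^5: 0
The first differences are constant (-10) and nonzero, while all higher differences vanish, so the minimal degree is 1.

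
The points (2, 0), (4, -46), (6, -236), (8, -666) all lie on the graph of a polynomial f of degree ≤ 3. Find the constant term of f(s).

Write f(s) = as^3 + bs^2 + cs + d. Substituting each data point gives a linear system:
  8a + 4b + 2c + d = 0
  64a + 16b + 4c + d = -46
  216a + 36b + 6c + d = -236
  512a + 64b + 8c + d = -666
Solving the system yields a = -2, b = 6, c = -3, d = -2.
So f(s) = -2s^3 + 6s^2 - 3s - 2.
The constant term is -2.

-2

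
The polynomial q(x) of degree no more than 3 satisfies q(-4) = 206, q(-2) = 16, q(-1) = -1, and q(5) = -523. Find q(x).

q(x) = -4x^3 - 2x^2 + 5x + 2

Using the Lagrange interpolation formula with nodes -4, -2, -1, 5:
  L_0(x) = (x + 2)(x + 1)(x - 5) / -54
  L_1(x) = (x + 4)(x + 1)(x - 5) / 14
  L_2(x) = (x + 4)(x + 2)(x - 5) / -18
  L_3(x) = (x + 4)(x + 2)(x + 1) / 378
Then q(x) = 206·L_0(x) + 16·L_1(x) - 1·L_2(x) - 523·L_3(x).
Expanding and collecting terms gives q(x) = -4x³ - 2x² + 5x + 2.
Check: q(5) = -523. ✓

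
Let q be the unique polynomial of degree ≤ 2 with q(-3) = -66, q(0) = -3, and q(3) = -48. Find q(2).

-21

Write q(u) = au^2 + bu + c. Substituting each data point gives a linear system:
  9a - 3b + c = -66
  c = -3
  9a + 3b + c = -48
Solving the system yields a = -6, b = 3, c = -3.
So q(u) = -6u² + 3u - 3.
Then q(2) = -21.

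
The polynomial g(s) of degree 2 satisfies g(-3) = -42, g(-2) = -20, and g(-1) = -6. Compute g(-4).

-72

Forward differences of the values at s = -3, -2, -1:
  g  : -42  -20  -6
  Δ  : 22  14
  Δ^2: -8
The second differences are constant, confirming degree 2.
Interpolating (Newton forward form) and evaluating at s = -4 gives g(-4) = -72.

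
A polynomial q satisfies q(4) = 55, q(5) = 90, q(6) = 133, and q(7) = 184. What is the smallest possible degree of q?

2

Forward differences of the values at u = 4, 5, 6, 7:
  q  : 55  90  133  184
  Δ  : 35  43  51
  Δ^2: 8  8
  Δ^3: 0
The second differences are constant (8) and nonzero, while all higher differences vanish, so the minimal degree is 2.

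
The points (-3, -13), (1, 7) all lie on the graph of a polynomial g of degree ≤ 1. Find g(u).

Write g(u) = au + b. Substituting each data point gives a linear system:
  -3a + b = -13
  a + b = 7
Solving the system yields a = 5, b = 2.
So g(u) = 5u + 2.
Check: g(-3) = -13. ✓

g(u) = 5u + 2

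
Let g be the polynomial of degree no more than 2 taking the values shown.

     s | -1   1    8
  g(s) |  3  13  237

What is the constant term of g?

Write g(s) = as^2 + bs + c. Substituting each data point gives a linear system:
  a - b + c = 3
  a + b + c = 13
  64a + 8b + c = 237
Solving the system yields a = 3, b = 5, c = 5.
So g(s) = 3s^2 + 5s + 5.
The constant term is 5.

5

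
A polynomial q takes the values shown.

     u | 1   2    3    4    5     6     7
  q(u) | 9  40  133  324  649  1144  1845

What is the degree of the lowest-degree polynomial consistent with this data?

Forward differences of the values at u = 1, 2, 3, 4, 5, 6, 7:
  q  : 9  40  133  324  649  1144  1845
  Δ  : 31  93  191  325  495  701
  Δ^2: 62  98  134  170  206
  Δ^3: 36  36  36  36
  Δ^4: 0  0  0
  Δ^5: 0  0
  Δ^6: 0
The third differences are constant (36) and nonzero, while all higher differences vanish, so the minimal degree is 3.

3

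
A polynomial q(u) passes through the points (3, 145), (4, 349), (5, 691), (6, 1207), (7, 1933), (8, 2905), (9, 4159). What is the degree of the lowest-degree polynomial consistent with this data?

3

Forward differences of the values at u = 3, 4, 5, 6, 7, 8, 9:
  q  : 145  349  691  1207  1933  2905  4159
  Δ  : 204  342  516  726  972  1254
  Δ^2: 138  174  210  246  282
  Δ^3: 36  36  36  36
  Δ^4: 0  0  0
  Δ^5: 0  0
  Δ^6: 0
The third differences are constant (36) and nonzero, while all higher differences vanish, so the minimal degree is 3.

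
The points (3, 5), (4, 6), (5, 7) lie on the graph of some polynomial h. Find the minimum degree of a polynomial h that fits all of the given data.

1

Forward differences of the values at t = 3, 4, 5:
  h  : 5  6  7
  Δ  : 1  1
  Δ^2: 0
The first differences are constant (1) and nonzero, while all higher differences vanish, so the minimal degree is 1.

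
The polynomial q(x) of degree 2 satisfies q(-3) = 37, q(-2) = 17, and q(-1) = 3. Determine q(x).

q(x) = 3x^2 - 5x - 5

Using the Lagrange interpolation formula with nodes -3, -2, -1:
  L_0(x) = (x + 2)(x + 1) / 2
  L_1(x) = (x + 3)(x + 1) / -1
  L_2(x) = (x + 3)(x + 2) / 2
Then q(x) = 37·L_0(x) + 17·L_1(x) + 3·L_2(x).
Expanding and collecting terms gives q(x) = 3x^2 - 5x - 5.
Check: q(-3) = 37. ✓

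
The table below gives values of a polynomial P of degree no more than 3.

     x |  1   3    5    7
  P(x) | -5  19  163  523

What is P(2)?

-2

Write P(x) = ax^3 + bx^2 + cx + d. Substituting each data point gives a linear system:
  a + b + c + d = -5
  27a + 9b + 3c + d = 19
  125a + 25b + 5c + d = 163
  343a + 49b + 7c + d = 523
Solving the system yields a = 2, b = -3, c = -2, d = -2.
So P(x) = 2x^3 - 3x^2 - 2x - 2.
Then P(2) = -2.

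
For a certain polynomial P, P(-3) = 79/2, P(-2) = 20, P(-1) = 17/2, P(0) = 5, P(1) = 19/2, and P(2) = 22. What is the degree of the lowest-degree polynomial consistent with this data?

Forward differences of the values at x = -3, -2, -1, 0, 1, 2:
  P  : 79/2  20  17/2  5  19/2  22
  Δ  : -39/2  -23/2  -7/2  9/2  25/2
  Δ^2: 8  8  8  8
  Δ^3: 0  0  0
  Δ^4: 0  0
  Δ^5: 0
The second differences are constant (8) and nonzero, while all higher differences vanish, so the minimal degree is 2.

2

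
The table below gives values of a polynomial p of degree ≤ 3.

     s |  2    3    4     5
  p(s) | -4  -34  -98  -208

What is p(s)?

Write p(s) = as^3 + bs^2 + cs + d. Substituting each data point gives a linear system:
  8a + 4b + 2c + d = -4
  27a + 9b + 3c + d = -34
  64a + 16b + 4c + d = -98
  125a + 25b + 5c + d = -208
Solving the system yields a = -2, b = 1, c = 3, d = 2.
So p(s) = -2s^3 + s^2 + 3s + 2.
Check: p(2) = -4. ✓

p(s) = -2s^3 + s^2 + 3s + 2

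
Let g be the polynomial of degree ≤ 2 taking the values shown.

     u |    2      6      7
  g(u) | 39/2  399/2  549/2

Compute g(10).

Using the Lagrange interpolation formula with nodes 2, 6, 7:
  L_0(u) = (u - 6)(u - 7) / 20
  L_1(u) = (u - 2)(u - 7) / -4
  L_2(u) = (u - 2)(u - 6) / 5
Then g(u) = 39/2·L_0(u) + 399/2·L_1(u) + 549/2·L_2(u).
Expanding and collecting terms gives g(u) = 6u^2 - 3u + 3/2.
Evaluating at u = 10: g(10) = 1143/2.

1143/2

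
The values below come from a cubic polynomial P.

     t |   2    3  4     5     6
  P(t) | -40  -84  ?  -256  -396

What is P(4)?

-154

The 4 known points determine the degree-3 polynomial uniquely.
Write P(t) = at^3 + bt^2 + ct + d. Substituting each data point gives a linear system:
  8a + 4b + 2c + d = -40
  27a + 9b + 3c + d = -84
  125a + 25b + 5c + d = -256
  216a + 36b + 6c + d = -396
Solving the system yields a = -1, b = -4, c = -5, d = -6.
So P(t) = -t^3 - 4t^2 - 5t - 6.
Then P(4) = -154.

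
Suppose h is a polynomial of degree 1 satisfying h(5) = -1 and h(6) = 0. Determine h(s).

Write h(s) = as + b. Substituting each data point gives a linear system:
  5a + b = -1
  6a + b = 0
Solving the system yields a = 1, b = -6.
So h(s) = s - 6.
Check: h(5) = -1. ✓

h(s) = s - 6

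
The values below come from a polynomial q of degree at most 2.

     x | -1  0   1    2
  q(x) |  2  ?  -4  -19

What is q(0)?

3

The 3 known points determine the degree-2 polynomial uniquely.
Write q(x) = ax^2 + bx + c. Substituting each data point gives a linear system:
  a - b + c = 2
  a + b + c = -4
  4a + 2b + c = -19
Solving the system yields a = -4, b = -3, c = 3.
So q(x) = -4x^2 - 3x + 3.
Then q(0) = 3.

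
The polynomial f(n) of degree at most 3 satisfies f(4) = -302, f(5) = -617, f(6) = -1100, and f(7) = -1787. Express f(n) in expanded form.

Write f(n) = an^3 + bn^2 + cn + d. Substituting each data point gives a linear system:
  64a + 16b + 4c + d = -302
  125a + 25b + 5c + d = -617
  216a + 36b + 6c + d = -1100
  343a + 49b + 7c + d = -1787
Solving the system yields a = -6, b = 6, c = -3, d = -2.
So f(n) = -6n^3 + 6n^2 - 3n - 2.
Check: f(6) = -1100. ✓

f(n) = -6n^3 + 6n^2 - 3n - 2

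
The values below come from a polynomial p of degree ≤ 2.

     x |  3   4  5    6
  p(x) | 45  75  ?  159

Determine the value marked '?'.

113

On equispaced nodes a degree-2 polynomial has vanishing third forward difference, so
  - p(3) + 3·p(4) - 3·p(5) + p(6) = 0.
Substituting the known values and solving for p(5):
  -3·p(5) = -339
  p(5) = 113.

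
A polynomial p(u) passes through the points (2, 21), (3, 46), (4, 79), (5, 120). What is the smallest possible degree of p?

2

Forward differences of the values at u = 2, 3, 4, 5:
  p  : 21  46  79  120
  Δ  : 25  33  41
  Δ^2: 8  8
  Δ^3: 0
The second differences are constant (8) and nonzero, while all higher differences vanish, so the minimal degree is 2.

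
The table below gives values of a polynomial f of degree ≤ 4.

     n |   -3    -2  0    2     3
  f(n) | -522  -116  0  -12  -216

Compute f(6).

Write f(n) = an^4 + bn^3 + cn^2 + dn + e. Substituting each data point gives a linear system:
  81a - 27b + 9c - 3d + e = -522
  16a - 8b + 4c - 2d + e = -116
  e = 0
  16a + 8b + 4c + 2d + e = -12
  81a + 27b + 9c + 3d + e = -216
Solving the system yields a = -5, b = 5, c = 4, d = 6, e = 0.
So f(n) = -5n^4 + 5n^3 + 4n^2 + 6n.
Then f(6) = -5220.

-5220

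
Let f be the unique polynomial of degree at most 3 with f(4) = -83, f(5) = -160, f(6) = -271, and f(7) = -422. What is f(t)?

Write f(t) = at^3 + bt^2 + ct + d. Substituting each data point gives a linear system:
  64a + 16b + 4c + d = -83
  125a + 25b + 5c + d = -160
  216a + 36b + 6c + d = -271
  343a + 49b + 7c + d = -422
Solving the system yields a = -1, b = -2, c = 2, d = 5.
So f(t) = -t³ - 2t² + 2t + 5.
Check: f(7) = -422. ✓

f(t) = -t^3 - 2t^2 + 2t + 5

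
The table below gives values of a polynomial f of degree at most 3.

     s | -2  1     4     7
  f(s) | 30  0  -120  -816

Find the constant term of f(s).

-4

Write f(s) = as^3 + bs^2 + cs + d. Substituting each data point gives a linear system:
  -8a + 4b - 2c + d = 30
  a + b + c + d = 0
  64a + 16b + 4c + d = -120
  343a + 49b + 7c + d = -816
Solving the system yields a = -3, b = 4, c = 3, d = -4.
So f(s) = -3s^3 + 4s^2 + 3s - 4.
The constant term is -4.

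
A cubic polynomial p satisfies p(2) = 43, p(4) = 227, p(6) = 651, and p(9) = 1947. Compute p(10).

2603

Using the Lagrange interpolation formula with nodes 2, 4, 6, 9:
  L_0(n) = (n - 4)(n - 6)(n - 9) / -56
  L_1(n) = (n - 2)(n - 6)(n - 9) / 20
  L_2(n) = (n - 2)(n - 4)(n - 9) / -24
  L_3(n) = (n - 2)(n - 4)(n - 6) / 105
Then p(n) = 43·L_0(n) + 227·L_1(n) + 651·L_2(n) + 1947·L_3(n).
Expanding and collecting terms gives p(n) = 2n³ + 6n² + 3.
Evaluating at n = 10: p(10) = 2603.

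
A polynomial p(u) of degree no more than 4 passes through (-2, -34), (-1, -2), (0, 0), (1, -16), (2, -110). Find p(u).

Using the Lagrange interpolation formula with nodes -2, -1, 0, 1, 2:
  L_0(u) = (u + 1)u(u - 1)(u - 2) / 24
  L_1(u) = (u + 2)u(u - 1)(u - 2) / -6
  L_2(u) = (u + 2)(u + 1)(u - 1)(u - 2) / 4
  L_3(u) = (u + 2)(u + 1)u(u - 2) / -6
  L_4(u) = (u + 2)(u + 1)u(u - 1) / 24
Then p(u) = -34·L_0(u) - 2·L_1(u) + 0·L_2(u) - 16·L_3(u) - 110·L_4(u).
Expanding and collecting terms gives p(u) = -3u^4 - 4u^3 - 6u^2 - 3u.
Check: p(1) = -16. ✓

p(u) = -3u^4 - 4u^3 - 6u^2 - 3u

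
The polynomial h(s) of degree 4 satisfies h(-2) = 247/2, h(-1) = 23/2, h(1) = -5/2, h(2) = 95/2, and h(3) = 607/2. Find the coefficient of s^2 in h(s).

2

Write h(s) = as^4 + bs^3 + cs^2 + ds + e. Substituting each data point gives a linear system:
  16a - 8b + 4c - 2d + e = 247/2
  a - b + c - d + e = 23/2
  a + b + c + d + e = -5/2
  16a + 8b + 4c + 2d + e = 95/2
  81a + 27b + 9c + 3d + e = 607/2
Solving the system yields a = 5, b = -4, c = 2, d = -3, e = -5/2.
So h(s) = 5s^4 - 4s^3 + 2s^2 - 3s - 5/2.
The coefficient of s^2 is 2.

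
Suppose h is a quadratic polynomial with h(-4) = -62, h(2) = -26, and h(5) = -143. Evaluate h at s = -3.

-31

Using the Lagrange interpolation formula with nodes -4, 2, 5:
  L_0(s) = (s - 2)(s - 5) / 54
  L_1(s) = (s + 4)(s - 5) / -18
  L_2(s) = (s + 4)(s - 2) / 27
Then h(s) = -62·L_0(s) - 26·L_1(s) - 143·L_2(s).
Expanding and collecting terms gives h(s) = -5s^2 - 4s + 2.
Evaluating at s = -3: h(-3) = -31.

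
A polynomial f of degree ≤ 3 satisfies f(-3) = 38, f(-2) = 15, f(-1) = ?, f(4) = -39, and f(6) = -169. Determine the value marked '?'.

6

The 4 known points determine the degree-3 polynomial uniquely.
Write f(n) = an^3 + bn^2 + cn + d. Substituting each data point gives a linear system:
  -27a + 9b - 3c + d = 38
  -8a + 4b - 2c + d = 15
  64a + 16b + 4c + d = -39
  216a + 36b + 6c + d = -169
Solving the system yields a = -1, b = 1, c = 1, d = 5.
So f(n) = -n^3 + n^2 + n + 5.
Then f(-1) = 6.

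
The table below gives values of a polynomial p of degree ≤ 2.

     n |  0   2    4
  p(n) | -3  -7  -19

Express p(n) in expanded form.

Using the Lagrange interpolation formula with nodes 0, 2, 4:
  L_0(n) = (n - 2)(n - 4) / 8
  L_1(n) = n(n - 4) / -4
  L_2(n) = n(n - 2) / 8
Then p(n) = -3·L_0(n) - 7·L_1(n) - 19·L_2(n).
Expanding and collecting terms gives p(n) = -n² - 3.
Check: p(2) = -7. ✓

p(n) = -n^2 - 3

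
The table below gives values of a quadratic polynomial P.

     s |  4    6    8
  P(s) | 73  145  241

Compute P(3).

Using the Lagrange interpolation formula with nodes 4, 6, 8:
  L_0(s) = (s - 6)(s - 8) / 8
  L_1(s) = (s - 4)(s - 8) / -4
  L_2(s) = (s - 4)(s - 6) / 8
Then P(s) = 73·L_0(s) + 145·L_1(s) + 241·L_2(s).
Expanding and collecting terms gives P(s) = 3s² + 6s + 1.
Evaluating at s = 3: P(3) = 46.

46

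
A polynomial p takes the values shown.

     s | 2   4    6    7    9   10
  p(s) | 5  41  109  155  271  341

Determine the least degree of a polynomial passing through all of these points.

Divided differences on the nodes 2, 4, 6, 7, 9, 10:
  order 0: 5  41  109  155  271  341
  order 1: 18  34  46  58  70
  order 2: 4  4  4  4
  order 3: 0  0  0
  order 4: 0  0
  order 5: 0
The order-2 divided differences are all 4 (nonzero) and every higher order vanishes, so the data lies on a polynomial of degree exactly 2.

2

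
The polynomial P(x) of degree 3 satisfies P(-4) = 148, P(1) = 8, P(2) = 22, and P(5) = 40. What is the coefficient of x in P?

Write P(x) = ax^3 + bx^2 + cx + d. Substituting each data point gives a linear system:
  -64a + 16b - 4c + d = 148
  a + b + c + d = 8
  8a + 4b + 2c + d = 22
  125a + 25b + 5c + d = 40
Solving the system yields a = -1, b = 6, c = 3, d = 0.
So P(x) = -x^3 + 6x^2 + 3x.
The coefficient of x is 3.

3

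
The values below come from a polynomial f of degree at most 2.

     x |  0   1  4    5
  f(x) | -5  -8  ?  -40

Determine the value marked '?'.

The 3 known points determine the degree-2 polynomial uniquely.
Write f(x) = ax^2 + bx + c. Substituting each data point gives a linear system:
  c = -5
  a + b + c = -8
  25a + 5b + c = -40
Solving the system yields a = -1, b = -2, c = -5.
So f(x) = -x² - 2x - 5.
Then f(4) = -29.

-29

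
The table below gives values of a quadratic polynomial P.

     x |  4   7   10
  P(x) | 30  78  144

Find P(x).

Write P(x) = ax^2 + bx + c. Substituting each data point gives a linear system:
  16a + 4b + c = 30
  49a + 7b + c = 78
  100a + 10b + c = 144
Solving the system yields a = 1, b = 5, c = -6.
So P(x) = x² + 5x - 6.
Check: P(4) = 30. ✓

P(x) = x^2 + 5x - 6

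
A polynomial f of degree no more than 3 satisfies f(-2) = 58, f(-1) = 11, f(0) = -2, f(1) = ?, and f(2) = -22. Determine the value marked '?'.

-5

On equispaced nodes a degree-3 polynomial has vanishing fourth forward difference, so
  f(-2) - 4·f(-1) + 6·f(0) - 4·f(1) + f(2) = 0.
Substituting the known values and solving for f(1):
  -4·f(1) = 20
  f(1) = -5.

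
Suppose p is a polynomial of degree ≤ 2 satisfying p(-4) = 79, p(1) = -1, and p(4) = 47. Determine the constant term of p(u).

Write p(u) = au^2 + bu + c. Substituting each data point gives a linear system:
  16a - 4b + c = 79
  a + b + c = -1
  16a + 4b + c = 47
Solving the system yields a = 4, b = -4, c = -1.
So p(u) = 4u^2 - 4u - 1.
The constant term is -1.

-1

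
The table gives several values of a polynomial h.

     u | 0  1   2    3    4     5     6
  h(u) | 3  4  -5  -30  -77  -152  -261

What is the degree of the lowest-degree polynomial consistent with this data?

3

Forward differences of the values at u = 0, 1, 2, 3, 4, 5, 6:
  h  : 3  4  -5  -30  -77  -152  -261
  Δ  : 1  -9  -25  -47  -75  -109
  Δ^2: -10  -16  -22  -28  -34
  Δ^3: -6  -6  -6  -6
  Δ^4: 0  0  0
  Δ^5: 0  0
  Δ^6: 0
The third differences are constant (-6) and nonzero, while all higher differences vanish, so the minimal degree is 3.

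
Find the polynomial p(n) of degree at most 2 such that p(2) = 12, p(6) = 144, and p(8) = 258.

p(n) = 4n^2 + n - 6

Write p(n) = an^2 + bn + c. Substituting each data point gives a linear system:
  4a + 2b + c = 12
  36a + 6b + c = 144
  64a + 8b + c = 258
Solving the system yields a = 4, b = 1, c = -6.
So p(n) = 4n^2 + n - 6.
Check: p(6) = 144. ✓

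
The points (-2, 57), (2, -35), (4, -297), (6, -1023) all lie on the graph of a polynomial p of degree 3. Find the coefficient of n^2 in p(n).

Write p(n) = an^3 + bn^2 + cn + d. Substituting each data point gives a linear system:
  -8a + 4b - 2c + d = 57
  8a + 4b + 2c + d = -35
  64a + 16b + 4c + d = -297
  216a + 36b + 6c + d = -1023
Solving the system yields a = -5, b = 2, c = -3, d = 3.
So p(n) = -5n^3 + 2n^2 - 3n + 3.
The coefficient of n^2 is 2.

2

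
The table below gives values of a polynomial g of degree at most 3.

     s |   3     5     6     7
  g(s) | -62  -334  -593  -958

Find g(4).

-163

Using the Lagrange interpolation formula with nodes 3, 5, 6, 7:
  L_0(s) = (s - 5)(s - 6)(s - 7) / -24
  L_1(s) = (s - 3)(s - 6)(s - 7) / 4
  L_2(s) = (s - 3)(s - 5)(s - 7) / -3
  L_3(s) = (s - 3)(s - 5)(s - 6) / 8
Then g(s) = -62·L_0(s) - 334·L_1(s) - 593·L_2(s) - 958·L_3(s).
Expanding and collecting terms gives g(s) = -3s³ + s² + 3s + 1.
Evaluating at s = 4: g(4) = -163.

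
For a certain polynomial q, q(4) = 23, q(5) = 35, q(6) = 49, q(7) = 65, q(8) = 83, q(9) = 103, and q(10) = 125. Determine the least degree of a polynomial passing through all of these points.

Forward differences of the values at t = 4, 5, 6, 7, 8, 9, 10:
  q  : 23  35  49  65  83  103  125
  Δ  : 12  14  16  18  20  22
  Δ^2: 2  2  2  2  2
  Δ^3: 0  0  0  0
  Δ^4: 0  0  0
  Δ^5: 0  0
  Δ^6: 0
The second differences are constant (2) and nonzero, while all higher differences vanish, so the minimal degree is 2.

2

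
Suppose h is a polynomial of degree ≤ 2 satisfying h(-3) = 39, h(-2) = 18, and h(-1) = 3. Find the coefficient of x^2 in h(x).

3

Write h(x) = ax^2 + bx + c. Substituting each data point gives a linear system:
  9a - 3b + c = 39
  4a - 2b + c = 18
  a - b + c = 3
Solving the system yields a = 3, b = -6, c = -6.
So h(x) = 3x² - 6x - 6.
The leading coefficient is 3.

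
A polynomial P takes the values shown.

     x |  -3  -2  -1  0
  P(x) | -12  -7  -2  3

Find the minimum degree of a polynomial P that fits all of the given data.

Forward differences of the values at x = -3, -2, -1, 0:
  P  : -12  -7  -2  3
  Δ  : 5  5  5
  Δ^2: 0  0
  Δ^3: 0
The first differences are constant (5) and nonzero, while all higher differences vanish, so the minimal degree is 1.

1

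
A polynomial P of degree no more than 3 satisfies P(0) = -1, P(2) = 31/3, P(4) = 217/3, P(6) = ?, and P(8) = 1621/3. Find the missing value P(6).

233

On equispaced nodes a degree-3 polynomial has vanishing fourth forward difference, so
  P(0) - 4·P(2) + 6·P(4) - 4·P(6) + P(8) = 0.
Substituting the known values and solving for P(6):
  -4·P(6) = -932
  P(6) = 233.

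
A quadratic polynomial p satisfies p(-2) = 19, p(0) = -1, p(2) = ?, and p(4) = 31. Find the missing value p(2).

The 3 known points determine the degree-2 polynomial uniquely.
Write p(x) = ax^2 + bx + c. Substituting each data point gives a linear system:
  4a - 2b + c = 19
  c = -1
  16a + 4b + c = 31
Solving the system yields a = 3, b = -4, c = -1.
So p(x) = 3x^2 - 4x - 1.
Then p(2) = 3.

3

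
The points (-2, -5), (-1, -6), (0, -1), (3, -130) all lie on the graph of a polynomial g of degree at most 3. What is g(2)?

Using the Lagrange interpolation formula with nodes -2, -1, 0, 3:
  L_0(x) = (x + 1)x(x - 3) / -10
  L_1(x) = (x + 2)x(x - 3) / 4
  L_2(x) = (x + 2)(x + 1)(x - 3) / -6
  L_3(x) = (x + 2)(x + 1)x / 60
Then g(x) = -5·L_0(x) - 6·L_1(x) - 1·L_2(x) - 130·L_3(x).
Expanding and collecting terms gives g(x) = -3x^3 - 6x^2 + 2x - 1.
Evaluating at x = 2: g(2) = -45.

-45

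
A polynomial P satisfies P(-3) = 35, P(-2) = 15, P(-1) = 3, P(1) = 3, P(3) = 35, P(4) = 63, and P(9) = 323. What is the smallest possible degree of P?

Divided differences on the nodes -3, -2, -1, 1, 3, 4, 9:
  order 0: 35  15  3  3  35  63  323
  order 1: -20  -12  0  16  28  52
  order 2: 4  4  4  4  4
  order 3: 0  0  0  0
  order 4: 0  0  0
  order 5: 0  0
  order 6: 0
The order-2 divided differences are all 4 (nonzero) and every higher order vanishes, so the data lies on a polynomial of degree exactly 2.

2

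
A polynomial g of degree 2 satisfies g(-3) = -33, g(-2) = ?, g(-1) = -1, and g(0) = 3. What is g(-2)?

-13

On equispaced nodes a degree-2 polynomial has vanishing third forward difference, so
  - g(-3) + 3·g(-2) - 3·g(-1) + g(0) = 0.
Substituting the known values and solving for g(-2):
  3·g(-2) = -39
  g(-2) = -13.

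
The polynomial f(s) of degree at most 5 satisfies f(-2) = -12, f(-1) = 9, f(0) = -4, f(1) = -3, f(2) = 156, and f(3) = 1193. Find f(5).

Write f(s) = as^5 + bs^4 + cs^3 + ds^2 + es + k. Substituting each data point gives a linear system:
  -32a + 16b - 8c + 4d - 2e + k = -12
  -a + b - c + d - e + k = 9
  k = -4
  a + b + c + d + e + k = -3
  32a + 16b + 8c + 4d + 2e + k = 156
  243a + 81b + 27c + 9d + 3e + k = 1193
Solving the system yields a = 4, b = 4, c = -4, d = 3, e = -6, k = -4.
So f(s) = 4s^5 + 4s^4 - 4s^3 + 3s^2 - 6s - 4.
Then f(5) = 14541.

14541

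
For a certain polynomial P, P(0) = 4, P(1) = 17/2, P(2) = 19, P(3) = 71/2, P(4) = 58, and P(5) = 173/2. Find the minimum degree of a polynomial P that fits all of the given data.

Forward differences of the values at x = 0, 1, 2, 3, 4, 5:
  P  : 4  17/2  19  71/2  58  173/2
  Δ  : 9/2  21/2  33/2  45/2  57/2
  Δ^2: 6  6  6  6
  Δ^3: 0  0  0
  Δ^4: 0  0
  Δ^5: 0
The second differences are constant (6) and nonzero, while all higher differences vanish, so the minimal degree is 2.

2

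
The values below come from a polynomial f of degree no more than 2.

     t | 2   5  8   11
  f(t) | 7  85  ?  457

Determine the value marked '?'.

The 3 known points determine the degree-2 polynomial uniquely.
Write f(t) = at^2 + bt + c. Substituting each data point gives a linear system:
  4a + 2b + c = 7
  25a + 5b + c = 85
  121a + 11b + c = 457
Solving the system yields a = 4, b = -2, c = -5.
So f(t) = 4t² - 2t - 5.
Then f(8) = 235.

235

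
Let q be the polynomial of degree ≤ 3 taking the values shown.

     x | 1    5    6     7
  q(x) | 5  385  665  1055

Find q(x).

Using the Lagrange interpolation formula with nodes 1, 5, 6, 7:
  L_0(x) = (x - 5)(x - 6)(x - 7) / -120
  L_1(x) = (x - 1)(x - 6)(x - 7) / 8
  L_2(x) = (x - 1)(x - 5)(x - 7) / -5
  L_3(x) = (x - 1)(x - 5)(x - 6) / 12
Then q(x) = 5·L_0(x) + 385·L_1(x) + 665·L_2(x) + 1055·L_3(x).
Expanding and collecting terms gives q(x) = 3x³ + x² - 4x + 5.
Check: q(1) = 5. ✓

q(x) = 3x^3 + x^2 - 4x + 5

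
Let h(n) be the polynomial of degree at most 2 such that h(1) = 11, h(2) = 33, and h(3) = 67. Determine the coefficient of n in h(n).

4

Write h(n) = an^2 + bn + c. Substituting each data point gives a linear system:
  a + b + c = 11
  4a + 2b + c = 33
  9a + 3b + c = 67
Solving the system yields a = 6, b = 4, c = 1.
So h(n) = 6n^2 + 4n + 1.
The coefficient of n is 4.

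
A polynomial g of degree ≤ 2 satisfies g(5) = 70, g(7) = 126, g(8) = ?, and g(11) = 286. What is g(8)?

The 3 known points determine the degree-2 polynomial uniquely.
Write g(u) = au^2 + bu + c. Substituting each data point gives a linear system:
  25a + 5b + c = 70
  49a + 7b + c = 126
  121a + 11b + c = 286
Solving the system yields a = 2, b = 4, c = 0.
So g(u) = 2u² + 4u.
Then g(8) = 160.

160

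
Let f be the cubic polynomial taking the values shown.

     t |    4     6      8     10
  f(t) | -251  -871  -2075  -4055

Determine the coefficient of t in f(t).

Write f(t) = at^3 + bt^2 + ct + d. Substituting each data point gives a linear system:
  64a + 16b + 4c + d = -251
  216a + 36b + 6c + d = -871
  512a + 64b + 8c + d = -2075
  1000a + 100b + 10c + d = -4055
Solving the system yields a = -4, b = -1, c = 4, d = 5.
So f(t) = -4t^3 - t^2 + 4t + 5.
The coefficient of t is 4.

4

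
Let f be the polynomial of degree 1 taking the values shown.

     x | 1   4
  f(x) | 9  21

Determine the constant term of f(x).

5

Write f(x) = ax + b. Substituting each data point gives a linear system:
  a + b = 9
  4a + b = 21
Solving the system yields a = 4, b = 5.
So f(x) = 4x + 5.
The constant term is 5.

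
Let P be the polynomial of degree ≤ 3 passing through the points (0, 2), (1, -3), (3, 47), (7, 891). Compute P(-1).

Write P(n) = an^3 + bn^2 + cn + d. Substituting each data point gives a linear system:
  d = 2
  a + b + c + d = -3
  27a + 9b + 3c + d = 47
  343a + 49b + 7c + d = 891
Solving the system yields a = 3, b = -2, c = -6, d = 2.
So P(n) = 3n^3 - 2n^2 - 6n + 2.
Then P(-1) = 3.

3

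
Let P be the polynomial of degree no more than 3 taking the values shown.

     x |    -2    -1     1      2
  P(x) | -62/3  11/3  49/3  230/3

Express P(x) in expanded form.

P(x) = 6x^3 + 6x^2 + (1/3)x + 4

Write P(x) = ax^3 + bx^2 + cx + d. Substituting each data point gives a linear system:
  -8a + 4b - 2c + d = -62/3
  -a + b - c + d = 11/3
  a + b + c + d = 49/3
  8a + 4b + 2c + d = 230/3
Solving the system yields a = 6, b = 6, c = 1/3, d = 4.
So P(x) = 6x^3 + 6x^2 + (1/3)x + 4.
Check: P(2) = 230/3. ✓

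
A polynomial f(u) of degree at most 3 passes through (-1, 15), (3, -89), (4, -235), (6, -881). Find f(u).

f(u) = -5u^3 + 6u^2 - 3u + 1

Write f(u) = au^3 + bu^2 + cu + d. Substituting each data point gives a linear system:
  -a + b - c + d = 15
  27a + 9b + 3c + d = -89
  64a + 16b + 4c + d = -235
  216a + 36b + 6c + d = -881
Solving the system yields a = -5, b = 6, c = -3, d = 1.
So f(u) = -5u^3 + 6u^2 - 3u + 1.
Check: f(6) = -881. ✓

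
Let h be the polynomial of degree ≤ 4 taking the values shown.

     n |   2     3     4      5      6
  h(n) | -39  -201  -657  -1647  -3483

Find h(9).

-18267

Forward differences of the values at n = 2, 3, 4, 5, 6:
  h  : -39  -201  -657  -1647  -3483
  Δ  : -162  -456  -990  -1836
  Δ^2: -294  -534  -846
  Δ^3: -240  -312
  Δ^4: -72
The fourth differences are constant, confirming degree 4.
Interpolating (Newton forward form) and evaluating at n = 9 gives h(9) = -18267.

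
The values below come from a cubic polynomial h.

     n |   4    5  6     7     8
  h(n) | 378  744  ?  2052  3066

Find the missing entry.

The 4 known points determine the degree-3 polynomial uniquely.
Write h(n) = an^3 + bn^2 + cn + d. Substituting each data point gives a linear system:
  64a + 16b + 4c + d = 378
  125a + 25b + 5c + d = 744
  343a + 49b + 7c + d = 2052
  512a + 64b + 8c + d = 3066
Solving the system yields a = 6, b = 0, c = 0, d = -6.
So h(n) = 6n³ - 6.
Then h(6) = 1290.

1290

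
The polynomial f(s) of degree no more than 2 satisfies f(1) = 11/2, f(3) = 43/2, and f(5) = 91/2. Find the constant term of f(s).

1/2

Write f(s) = as^2 + bs + c. Substituting each data point gives a linear system:
  a + b + c = 11/2
  9a + 3b + c = 43/2
  25a + 5b + c = 91/2
Solving the system yields a = 1, b = 4, c = 1/2.
So f(s) = s² + 4s + 1/2.
The constant term is 1/2.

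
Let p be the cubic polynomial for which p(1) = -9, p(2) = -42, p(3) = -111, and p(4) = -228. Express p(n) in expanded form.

Write p(n) = an^3 + bn^2 + cn + d. Substituting each data point gives a linear system:
  a + b + c + d = -9
  8a + 4b + 2c + d = -42
  27a + 9b + 3c + d = -111
  64a + 16b + 4c + d = -228
Solving the system yields a = -2, b = -6, c = -1, d = 0.
So p(n) = -2n³ - 6n² - n.
Check: p(1) = -9. ✓

p(n) = -2n^3 - 6n^2 - n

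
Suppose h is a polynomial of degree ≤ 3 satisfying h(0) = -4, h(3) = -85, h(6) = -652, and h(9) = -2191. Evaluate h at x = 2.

-28

Using the Lagrange interpolation formula with nodes 0, 3, 6, 9:
  L_0(x) = (x - 3)(x - 6)(x - 9) / -162
  L_1(x) = x(x - 6)(x - 9) / 54
  L_2(x) = x(x - 3)(x - 9) / -54
  L_3(x) = x(x - 3)(x - 6) / 162
Then h(x) = -4·L_0(x) - 85·L_1(x) - 652·L_2(x) - 2191·L_3(x).
Expanding and collecting terms gives h(x) = -3x³ - 4.
Evaluating at x = 2: h(2) = -28.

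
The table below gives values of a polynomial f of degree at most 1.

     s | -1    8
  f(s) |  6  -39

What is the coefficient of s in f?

-5

Write f(s) = as + b. Substituting each data point gives a linear system:
  -a + b = 6
  8a + b = -39
Solving the system yields a = -5, b = 1.
So f(s) = -5s + 1.
The leading coefficient is -5.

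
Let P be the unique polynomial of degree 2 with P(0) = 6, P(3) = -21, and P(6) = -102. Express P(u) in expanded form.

P(u) = -3u^2 + 6

Using the Lagrange interpolation formula with nodes 0, 3, 6:
  L_0(u) = (u - 3)(u - 6) / 18
  L_1(u) = u(u - 6) / -9
  L_2(u) = u(u - 3) / 18
Then P(u) = 6·L_0(u) - 21·L_1(u) - 102·L_2(u).
Expanding and collecting terms gives P(u) = -3u² + 6.
Check: P(3) = -21. ✓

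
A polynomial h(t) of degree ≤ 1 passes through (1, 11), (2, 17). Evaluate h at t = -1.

-1

Write h(t) = at + b. Substituting each data point gives a linear system:
  a + b = 11
  2a + b = 17
Solving the system yields a = 6, b = 5.
So h(t) = 6t + 5.
Then h(-1) = -1.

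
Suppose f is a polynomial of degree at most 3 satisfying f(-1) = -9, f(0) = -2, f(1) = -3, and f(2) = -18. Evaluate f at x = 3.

Write f(x) = ax^3 + bx^2 + cx + d. Substituting each data point gives a linear system:
  -a + b - c + d = -9
  d = -2
  a + b + c + d = -3
  8a + 4b + 2c + d = -18
Solving the system yields a = -1, b = -4, c = 4, d = -2.
So f(x) = -x^3 - 4x^2 + 4x - 2.
Then f(3) = -53.

-53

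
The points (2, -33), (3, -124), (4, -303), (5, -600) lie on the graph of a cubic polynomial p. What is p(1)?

Using the Lagrange interpolation formula with nodes 2, 3, 4, 5:
  L_0(s) = (s - 3)(s - 4)(s - 5) / -6
  L_1(s) = (s - 2)(s - 4)(s - 5) / 2
  L_2(s) = (s - 2)(s - 3)(s - 5) / -2
  L_3(s) = (s - 2)(s - 3)(s - 4) / 6
Then p(s) = -33·L_0(s) - 124·L_1(s) - 303·L_2(s) - 600·L_3(s).
Expanding and collecting terms gives p(s) = -5s^3 + s^2 - s + 5.
Evaluating at s = 1: p(1) = 0.

0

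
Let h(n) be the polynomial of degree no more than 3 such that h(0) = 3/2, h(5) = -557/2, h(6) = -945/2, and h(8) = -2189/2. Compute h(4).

-293/2

Using the Lagrange interpolation formula with nodes 0, 5, 6, 8:
  L_0(n) = (n - 5)(n - 6)(n - 8) / -240
  L_1(n) = n(n - 6)(n - 8) / 15
  L_2(n) = n(n - 5)(n - 8) / -12
  L_3(n) = n(n - 5)(n - 6) / 48
Then h(n) = 3/2·L_0(n) - 557/2·L_1(n) - 945/2·L_2(n) - 2189/2·L_3(n).
Expanding and collecting terms gives h(n) = -2n^3 - n^2 - n + 3/2.
Evaluating at n = 4: h(4) = -293/2.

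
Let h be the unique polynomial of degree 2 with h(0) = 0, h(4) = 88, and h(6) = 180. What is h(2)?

Using the Lagrange interpolation formula with nodes 0, 4, 6:
  L_0(u) = (u - 4)(u - 6) / 24
  L_1(u) = u(u - 6) / -8
  L_2(u) = u(u - 4) / 12
Then h(u) = 0·L_0(u) + 88·L_1(u) + 180·L_2(u).
Expanding and collecting terms gives h(u) = 4u^2 + 6u.
Evaluating at u = 2: h(2) = 28.

28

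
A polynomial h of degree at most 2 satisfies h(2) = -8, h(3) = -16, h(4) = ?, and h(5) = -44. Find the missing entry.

-28

On equispaced nodes a degree-2 polynomial has vanishing third forward difference, so
  - h(2) + 3·h(3) - 3·h(4) + h(5) = 0.
Substituting the known values and solving for h(4):
  -3·h(4) = 84
  h(4) = -28.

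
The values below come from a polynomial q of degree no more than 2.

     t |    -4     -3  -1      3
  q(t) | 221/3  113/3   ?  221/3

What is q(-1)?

5/3

The 3 known points determine the degree-2 polynomial uniquely.
Write q(t) = at^2 + bt + c. Substituting each data point gives a linear system:
  16a - 4b + c = 221/3
  9a - 3b + c = 113/3
  9a + 3b + c = 221/3
Solving the system yields a = 6, b = 6, c = 5/3.
So q(t) = 6t^2 + 6t + 5/3.
Then q(-1) = 5/3.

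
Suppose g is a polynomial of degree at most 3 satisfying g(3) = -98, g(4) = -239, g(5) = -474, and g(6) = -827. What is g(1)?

-2

Write g(u) = au^3 + bu^2 + cu + d. Substituting each data point gives a linear system:
  27a + 9b + 3c + d = -98
  64a + 16b + 4c + d = -239
  125a + 25b + 5c + d = -474
  216a + 36b + 6c + d = -827
Solving the system yields a = -4, b = 1, c = 0, d = 1.
So g(u) = -4u³ + u² + 1.
Then g(1) = -2.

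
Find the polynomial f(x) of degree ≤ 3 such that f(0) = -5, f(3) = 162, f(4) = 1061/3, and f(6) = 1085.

Write f(x) = ax^3 + bx^2 + cx + d. Substituting each data point gives a linear system:
  d = -5
  27a + 9b + 3c + d = 162
  64a + 16b + 4c + d = 1061/3
  216a + 36b + 6c + d = 1085
Solving the system yields a = 4, b = 6, c = 5/3, d = -5.
So f(x) = 4x³ + 6x² + (5/3)x - 5.
Check: f(4) = 1061/3. ✓

f(x) = 4x^3 + 6x^2 + (5/3)x - 5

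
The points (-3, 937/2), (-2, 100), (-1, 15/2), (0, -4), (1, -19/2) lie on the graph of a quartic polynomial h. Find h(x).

h(x) = 5x^4 - (5/2)x^3 - 2x^2 - 6x - 4

Write h(x) = ax^4 + bx^3 + cx^2 + dx + e. Substituting each data point gives a linear system:
  81a - 27b + 9c - 3d + e = 937/2
  16a - 8b + 4c - 2d + e = 100
  a - b + c - d + e = 15/2
  e = -4
  a + b + c + d + e = -19/2
Solving the system yields a = 5, b = -5/2, c = -2, d = -6, e = -4.
So h(x) = 5x^4 - (5/2)x^3 - 2x^2 - 6x - 4.
Check: h(1) = -19/2. ✓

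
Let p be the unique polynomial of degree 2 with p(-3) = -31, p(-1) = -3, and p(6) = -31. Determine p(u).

Write p(u) = au^2 + bu + c. Substituting each data point gives a linear system:
  9a - 3b + c = -31
  a - b + c = -3
  36a + 6b + c = -31
Solving the system yields a = -2, b = 6, c = 5.
So p(u) = -2u² + 6u + 5.
Check: p(-3) = -31. ✓

p(u) = -2u^2 + 6u + 5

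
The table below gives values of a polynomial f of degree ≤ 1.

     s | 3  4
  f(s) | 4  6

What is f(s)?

Write f(s) = as + b. Substituting each data point gives a linear system:
  3a + b = 4
  4a + b = 6
Solving the system yields a = 2, b = -2.
So f(s) = 2s - 2.
Check: f(3) = 4. ✓

f(s) = 2s - 2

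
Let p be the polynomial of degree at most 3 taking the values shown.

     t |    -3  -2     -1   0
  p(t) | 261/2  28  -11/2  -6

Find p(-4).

338

Write p(t) = at^3 + bt^2 + ct + d. Substituting each data point gives a linear system:
  -27a + 9b - 3c + d = 261/2
  -8a + 4b - 2c + d = 28
  -a + b - c + d = -11/2
  d = -6
Solving the system yields a = -6, b = -3/2, c = 4, d = -6.
So p(t) = -6t^3 - (3/2)t^2 + 4t - 6.
Then p(-4) = 338.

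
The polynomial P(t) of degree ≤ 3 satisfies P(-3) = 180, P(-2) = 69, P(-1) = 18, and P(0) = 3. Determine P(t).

P(t) = -4t^3 + 6t^2 - 5t + 3

Using the Lagrange interpolation formula with nodes -3, -2, -1, 0:
  L_0(t) = (t + 2)(t + 1)t / -6
  L_1(t) = (t + 3)(t + 1)t / 2
  L_2(t) = (t + 3)(t + 2)t / -2
  L_3(t) = (t + 3)(t + 2)(t + 1) / 6
Then P(t) = 180·L_0(t) + 69·L_1(t) + 18·L_2(t) + 3·L_3(t).
Expanding and collecting terms gives P(t) = -4t^3 + 6t^2 - 5t + 3.
Check: P(-1) = 18. ✓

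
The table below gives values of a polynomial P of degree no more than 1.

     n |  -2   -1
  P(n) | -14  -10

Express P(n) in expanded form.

Using the Lagrange interpolation formula with nodes -2, -1:
  L_0(n) = (n + 1) / -1
  L_1(n) = (n + 2) / 1
Then P(n) = -14·L_0(n) - 10·L_1(n).
Expanding and collecting terms gives P(n) = 4n - 6.
Check: P(-2) = -14. ✓

P(n) = 4n - 6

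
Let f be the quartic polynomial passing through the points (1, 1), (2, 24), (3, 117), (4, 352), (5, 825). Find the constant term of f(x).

Write f(x) = ax^4 + bx^3 + cx^2 + dx + e. Substituting each data point gives a linear system:
  a + b + c + d + e = 1
  16a + 8b + 4c + 2d + e = 24
  81a + 27b + 9c + 3d + e = 117
  256a + 64b + 16c + 4d + e = 352
  625a + 125b + 25c + 5d + e = 825
Solving the system yields a = 1, b = 2, c = -2, d = 0, e = 0.
So f(x) = x^4 + 2x^3 - 2x^2.
The constant term is 0.

0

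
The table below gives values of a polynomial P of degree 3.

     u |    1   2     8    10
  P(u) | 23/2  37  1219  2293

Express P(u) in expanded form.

P(u) = 2u^3 + (5/2)u^2 + 4u + 3

Write P(u) = au^3 + bu^2 + cu + d. Substituting each data point gives a linear system:
  a + b + c + d = 23/2
  8a + 4b + 2c + d = 37
  512a + 64b + 8c + d = 1219
  1000a + 100b + 10c + d = 2293
Solving the system yields a = 2, b = 5/2, c = 4, d = 3.
So P(u) = 2u^3 + (5/2)u^2 + 4u + 3.
Check: P(10) = 2293. ✓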